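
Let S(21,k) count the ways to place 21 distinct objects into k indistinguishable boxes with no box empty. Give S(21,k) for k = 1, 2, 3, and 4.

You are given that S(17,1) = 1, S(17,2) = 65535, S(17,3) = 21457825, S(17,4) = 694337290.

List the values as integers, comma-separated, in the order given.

[18] T[18,1]:1*1+0=1 · T[18,2]:2*65535+1=131071 · T[18,3]:3*21457825+65535=64439010 · T[18,4]:4*694337290+21457825=2798806985
[19] T[19,1]:1*1+0=1 · T[19,2]:2*131071+1=262143 · T[19,3]:3*64439010+131071=193448101 · T[19,4]:4*2798806985+64439010=11259666950
[20] T[20,1]:1*1+0=1 · T[20,2]:2*262143+1=524287 · T[20,3]:3*193448101+262143=580606446 · T[20,4]:4*11259666950+193448101=45232115901
[21] T[21,1]:1*1+0=1 · T[21,2]:2*524287+1=1048575 · T[21,3]:3*580606446+524287=1742343625 · T[21,4]:4*45232115901+580606446=181509070050
Read S(21,1) = 1, S(21,2) = 1048575, S(21,3) = 1742343625, S(21,4) = 181509070050.

1, 1048575, 1742343625, 181509070050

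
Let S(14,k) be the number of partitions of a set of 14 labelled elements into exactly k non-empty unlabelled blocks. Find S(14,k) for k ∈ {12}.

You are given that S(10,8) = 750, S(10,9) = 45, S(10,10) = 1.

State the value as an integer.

r11: T_11,9=9×45+750=1155; T_11,10=10×1+45=55; T_11,11=11×0+1=1
r12: T_12,10=10×55+1155=1705; T_12,11=11×1+55=66; T_12,12=12×0+1=1
r13: T_13,11=11×66+1705=2431; T_13,12=12×1+66=78
r14: T_14,12=12×78+2431=3367
Read S(14,12) = 3367.

3367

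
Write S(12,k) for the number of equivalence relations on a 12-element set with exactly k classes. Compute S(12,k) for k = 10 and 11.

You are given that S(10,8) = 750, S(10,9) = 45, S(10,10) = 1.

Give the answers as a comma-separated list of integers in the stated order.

1705, 66

[11] T[11,9]:9*45+750=1155 · T[11,10]:10*1+45=55 · T[11,11]:11*0+1=1
[12] T[12,10]:10*55+1155=1705 · T[12,11]:11*1+55=66
Read S(12,10) = 1705, S(12,11) = 66.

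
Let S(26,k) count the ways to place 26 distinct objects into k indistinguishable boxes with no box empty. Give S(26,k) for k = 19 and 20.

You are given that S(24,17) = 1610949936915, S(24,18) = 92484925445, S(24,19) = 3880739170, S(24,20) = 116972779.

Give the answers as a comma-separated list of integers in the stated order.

6433839018750, 290622864675

@25  (25,18):92484925445·18+1610949936915→3275678594925, (25,19):3880739170·19+92484925445→166218969675, (25,20):116972779·20+3880739170→6220194750
@26  (26,19):166218969675·19+3275678594925→6433839018750, (26,20):6220194750·20+166218969675→290622864675
Read S(26,19) = 6433839018750, S(26,20) = 290622864675.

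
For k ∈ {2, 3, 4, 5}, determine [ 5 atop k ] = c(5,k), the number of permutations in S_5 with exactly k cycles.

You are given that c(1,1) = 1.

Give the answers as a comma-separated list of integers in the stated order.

row 2: T[2][1]=1·1+0=1  T[2][2]=1·0+1=1
row 3: T[3][1]=2·1+0=2  T[3][2]=2·1+1=3  T[3][3]=2·0+1=1
row 4: T[4][1]=3·2+0=6  T[4][2]=3·3+2=11  T[4][3]=3·1+3=6  T[4][4]=3·0+1=1
row 5: T[5][2]=4·11+6=50  T[5][3]=4·6+11=35  T[5][4]=4·1+6=10  T[5][5]=4·0+1=1
Read c(5,2) = 50, c(5,3) = 35, c(5,4) = 10, c(5,5) = 1.

50, 35, 10, 1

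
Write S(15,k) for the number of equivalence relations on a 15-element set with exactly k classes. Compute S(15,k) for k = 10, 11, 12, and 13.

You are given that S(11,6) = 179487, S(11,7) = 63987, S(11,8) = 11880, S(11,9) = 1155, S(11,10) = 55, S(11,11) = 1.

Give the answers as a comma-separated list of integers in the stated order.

i=12: T(12,7)=179487+7·63987=627396 | T(12,8)=63987+8·11880=159027 | T(12,9)=11880+9·1155=22275 | T(12,10)=1155+10·55=1705 | T(12,11)=55+11·1=66 | T(12,12)=1+12·0=1
i=13: T(13,8)=627396+8·159027=1899612 | T(13,9)=159027+9·22275=359502 | T(13,10)=22275+10·1705=39325 | T(13,11)=1705+11·66=2431 | T(13,12)=66+12·1=78 | T(13,13)=1+13·0=1
i=14: T(14,9)=1899612+9·359502=5135130 | T(14,10)=359502+10·39325=752752 | T(14,11)=39325+11·2431=66066 | T(14,12)=2431+12·78=3367 | T(14,13)=78+13·1=91
i=15: T(15,10)=5135130+10·752752=12662650 | T(15,11)=752752+11·66066=1479478 | T(15,12)=66066+12·3367=106470 | T(15,13)=3367+13·91=4550
Read S(15,10) = 12662650, S(15,11) = 1479478, S(15,12) = 106470, S(15,13) = 4550.

12662650, 1479478, 106470, 4550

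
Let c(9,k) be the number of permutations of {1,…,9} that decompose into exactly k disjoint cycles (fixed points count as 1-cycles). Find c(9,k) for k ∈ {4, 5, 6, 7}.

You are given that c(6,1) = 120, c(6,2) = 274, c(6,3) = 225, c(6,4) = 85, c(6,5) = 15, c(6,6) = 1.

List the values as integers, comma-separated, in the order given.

row 7: T[7][2]=6·274+120=1764  T[7][3]=6·225+274=1624  T[7][4]=6·85+225=735  T[7][5]=6·15+85=175  T[7][6]=6·1+15=21  T[7][7]=6·0+1=1
row 8: T[8][3]=7·1624+1764=13132  T[8][4]=7·735+1624=6769  T[8][5]=7·175+735=1960  T[8][6]=7·21+175=322  T[8][7]=7·1+21=28
row 9: T[9][4]=8·6769+13132=67284  T[9][5]=8·1960+6769=22449  T[9][6]=8·322+1960=4536  T[9][7]=8·28+322=546
Read c(9,4) = 67284, c(9,5) = 22449, c(9,6) = 4536, c(9,7) = 546.

67284, 22449, 4536, 546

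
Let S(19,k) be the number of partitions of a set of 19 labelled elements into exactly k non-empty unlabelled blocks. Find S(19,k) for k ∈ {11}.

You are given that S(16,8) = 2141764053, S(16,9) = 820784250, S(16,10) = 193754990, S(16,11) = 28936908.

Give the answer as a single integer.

129413217791

[17] T[17,9]:9*820784250+2141764053=9528822303 · T[17,10]:10*193754990+820784250=2758334150 · T[17,11]:11*28936908+193754990=512060978
[18] T[18,10]:10*2758334150+9528822303=37112163803 · T[18,11]:11*512060978+2758334150=8391004908
[19] T[19,11]:11*8391004908+37112163803=129413217791
Read S(19,11) = 129413217791.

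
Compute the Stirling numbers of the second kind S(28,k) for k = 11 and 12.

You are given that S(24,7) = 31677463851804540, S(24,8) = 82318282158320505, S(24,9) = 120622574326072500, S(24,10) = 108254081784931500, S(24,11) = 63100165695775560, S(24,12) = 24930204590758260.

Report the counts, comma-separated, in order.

1501910658871554621690, 985397416171213883565

i=25: T(25,8)=31677463851804540+8·82318282158320505=690223721118368580 | T(25,9)=82318282158320505+9·120622574326072500=1167921451092973005 | T(25,10)=120622574326072500+10·108254081784931500=1203163392175387500 | T(25,11)=108254081784931500+11·63100165695775560=802355904438462660 | T(25,12)=63100165695775560+12·24930204590758260=362262620784874680
i=26: T(26,9)=690223721118368580+9·1167921451092973005=11201516780955125625 | T(26,10)=1167921451092973005+10·1203163392175387500=13199555372846848005 | T(26,11)=1203163392175387500+11·802355904438462660=10029078340998476760 | T(26,12)=802355904438462660+12·362262620784874680=5149507353856958820
i=27: T(27,10)=11201516780955125625+10·13199555372846848005=143197070509423605675 | T(27,11)=13199555372846848005+11·10029078340998476760=123519417123830092365 | T(27,12)=10029078340998476760+12·5149507353856958820=71823166587281982600
i=28: T(28,11)=143197070509423605675+11·123519417123830092365=1501910658871554621690 | T(28,12)=123519417123830092365+12·71823166587281982600=985397416171213883565
Read S(28,11) = 1501910658871554621690, S(28,12) = 985397416171213883565.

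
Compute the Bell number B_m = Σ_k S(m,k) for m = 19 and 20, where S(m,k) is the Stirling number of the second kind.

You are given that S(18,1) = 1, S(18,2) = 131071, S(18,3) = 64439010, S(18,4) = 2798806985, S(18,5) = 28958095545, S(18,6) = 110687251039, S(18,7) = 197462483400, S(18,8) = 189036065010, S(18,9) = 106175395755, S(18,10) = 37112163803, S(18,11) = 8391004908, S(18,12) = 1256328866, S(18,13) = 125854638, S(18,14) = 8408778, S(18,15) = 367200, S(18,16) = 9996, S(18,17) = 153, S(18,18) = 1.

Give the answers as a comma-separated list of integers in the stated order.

5832742205057, 51724158235372

r19: T_19,1=1×1+0=1; T_19,2=2×131071+1=262143; T_19,3=3×64439010+131071=193448101; T_19,4=4×2798806985+64439010=11259666950; T_19,5=5×28958095545+2798806985=147589284710; T_19,6=6×110687251039+28958095545=693081601779; T_19,7=7×197462483400+110687251039=1492924634839; T_19,8=8×189036065010+197462483400=1709751003480; T_19,9=9×106175395755+189036065010=1144614626805; T_19,10=10×37112163803+106175395755=477297033785; T_19,11=11×8391004908+37112163803=129413217791; T_19,12=12×1256328866+8391004908=23466951300; T_19,13=13×125854638+1256328866=2892439160; T_19,14=14×8408778+125854638=243577530; T_19,15=15×367200+8408778=13916778; T_19,16=16×9996+367200=527136; T_19,17=17×153+9996=12597; T_19,18=18×1+153=171; T_19,19=19×0+1=1
r20: T_20,1=1×1+0=1; T_20,2=2×262143+1=524287; T_20,3=3×193448101+262143=580606446; T_20,4=4×11259666950+193448101=45232115901; T_20,5=5×147589284710+11259666950=749206090500; T_20,6=6×693081601779+147589284710=4306078895384; T_20,7=7×1492924634839+693081601779=11143554045652; T_20,8=8×1709751003480+1492924634839=15170932662679; T_20,9=9×1144614626805+1709751003480=12011282644725; T_20,10=10×477297033785+1144614626805=5917584964655; T_20,11=11×129413217791+477297033785=1900842429486; T_20,12=12×23466951300+129413217791=411016633391; T_20,13=13×2892439160+23466951300=61068660380; T_20,14=14×243577530+2892439160=6302524580; T_20,15=15×13916778+243577530=452329200; T_20,16=16×527136+13916778=22350954; T_20,17=17×12597+527136=741285; T_20,18=18×171+12597=15675; T_20,19=19×1+171=190; T_20,20=20×0+1=1
B_19 = ΣS(19,k) = 1+262143+193448101+11259666950+147589284710+693081601779+1492924634839+1709751003480+1144614626805+477297033785+129413217791+23466951300+2892439160+243577530+13916778+527136+12597+171+1 = 5832742205057
B_20 = ΣS(20,k) = 1+524287+580606446+45232115901+749206090500+4306078895384+11143554045652+15170932662679+12011282644725+5917584964655+1900842429486+411016633391+61068660380+6302524580+452329200+22350954+741285+15675+190+1 = 51724158235372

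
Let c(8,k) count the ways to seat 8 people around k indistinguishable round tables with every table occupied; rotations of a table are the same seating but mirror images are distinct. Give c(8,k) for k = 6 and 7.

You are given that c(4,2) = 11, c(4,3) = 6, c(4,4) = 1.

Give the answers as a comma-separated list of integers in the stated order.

[5] T[5,3]:4*6+11=35 · T[5,4]:4*1+6=10 · T[5,5]:4*0+1=1
[6] T[6,4]:5*10+35=85 · T[6,5]:5*1+10=15 · T[6,6]:5*0+1=1
[7] T[7,5]:6*15+85=175 · T[7,6]:6*1+15=21 · T[7,7]:6*0+1=1
[8] T[8,6]:7*21+175=322 · T[8,7]:7*1+21=28
Read c(8,6) = 322, c(8,7) = 28.

322, 28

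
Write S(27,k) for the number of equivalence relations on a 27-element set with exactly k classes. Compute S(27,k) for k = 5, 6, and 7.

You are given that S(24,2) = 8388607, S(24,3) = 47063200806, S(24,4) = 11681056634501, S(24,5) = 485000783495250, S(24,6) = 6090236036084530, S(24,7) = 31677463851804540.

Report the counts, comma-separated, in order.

61338207158409090, 1359801318005044551, 11647571772911241531

r25: T_25,3=3×47063200806+8388607=141197991025; T_25,4=4×11681056634501+47063200806=46771289738810; T_25,5=5×485000783495250+11681056634501=2436684974110751; T_25,6=6×6090236036084530+485000783495250=37026417000002430; T_25,7=7×31677463851804540+6090236036084530=227832482998716310
r26: T_26,4=4×46771289738810+141197991025=187226356946265; T_26,5=5×2436684974110751+46771289738810=12230196160292565; T_26,6=6×37026417000002430+2436684974110751=224595186974125331; T_26,7=7×227832482998716310+37026417000002430=1631853797991016600
r27: T_27,5=5×12230196160292565+187226356946265=61338207158409090; T_27,6=6×224595186974125331+12230196160292565=1359801318005044551; T_27,7=7×1631853797991016600+224595186974125331=11647571772911241531
Read S(27,5) = 61338207158409090, S(27,6) = 1359801318005044551, S(27,7) = 11647571772911241531.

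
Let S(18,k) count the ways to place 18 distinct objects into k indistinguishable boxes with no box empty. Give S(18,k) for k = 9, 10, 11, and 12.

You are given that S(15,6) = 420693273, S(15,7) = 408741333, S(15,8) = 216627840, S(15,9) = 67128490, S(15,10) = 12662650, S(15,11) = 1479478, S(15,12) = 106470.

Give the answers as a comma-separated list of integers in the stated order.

106175395755, 37112163803, 8391004908, 1256328866

r16: T_16,7=7×408741333+420693273=3281882604; T_16,8=8×216627840+408741333=2141764053; T_16,9=9×67128490+216627840=820784250; T_16,10=10×12662650+67128490=193754990; T_16,11=11×1479478+12662650=28936908; T_16,12=12×106470+1479478=2757118
r17: T_17,8=8×2141764053+3281882604=20415995028; T_17,9=9×820784250+2141764053=9528822303; T_17,10=10×193754990+820784250=2758334150; T_17,11=11×28936908+193754990=512060978; T_17,12=12×2757118+28936908=62022324
r18: T_18,9=9×9528822303+20415995028=106175395755; T_18,10=10×2758334150+9528822303=37112163803; T_18,11=11×512060978+2758334150=8391004908; T_18,12=12×62022324+512060978=1256328866
Read S(18,9) = 106175395755, S(18,10) = 37112163803, S(18,11) = 8391004908, S(18,12) = 1256328866.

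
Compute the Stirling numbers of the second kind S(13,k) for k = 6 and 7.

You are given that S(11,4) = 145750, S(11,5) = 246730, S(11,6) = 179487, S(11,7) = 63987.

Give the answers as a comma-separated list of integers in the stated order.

r12: T_12,5=5×246730+145750=1379400; T_12,6=6×179487+246730=1323652; T_12,7=7×63987+179487=627396
r13: T_13,6=6×1323652+1379400=9321312; T_13,7=7×627396+1323652=5715424
Read S(13,6) = 9321312, S(13,7) = 5715424.

9321312, 5715424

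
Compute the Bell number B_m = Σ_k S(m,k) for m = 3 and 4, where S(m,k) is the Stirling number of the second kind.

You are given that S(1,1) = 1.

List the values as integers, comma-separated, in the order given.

[2] T[2,1]:1*1+0=1 · T[2,2]:2*0+1=1
[3] T[3,1]:1*1+0=1 · T[3,2]:2*1+1=3 · T[3,3]:3*0+1=1
[4] T[4,1]:1*1+0=1 · T[4,2]:2*3+1=7 · T[4,3]:3*1+3=6 · T[4,4]:4*0+1=1
B_3 = ΣS(3,k) = 1+3+1 = 5
B_4 = ΣS(4,k) = 1+7+6+1 = 15

5, 15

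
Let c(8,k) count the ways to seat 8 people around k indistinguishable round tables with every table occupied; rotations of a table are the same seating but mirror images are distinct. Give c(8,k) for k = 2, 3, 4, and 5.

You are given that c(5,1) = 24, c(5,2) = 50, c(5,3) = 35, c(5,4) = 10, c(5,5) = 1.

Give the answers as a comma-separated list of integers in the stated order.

13068, 13132, 6769, 1960

@6  (6,1):24·5+0→120, (6,2):50·5+24→274, (6,3):35·5+50→225, (6,4):10·5+35→85, (6,5):1·5+10→15
@7  (7,1):120·6+0→720, (7,2):274·6+120→1764, (7,3):225·6+274→1624, (7,4):85·6+225→735, (7,5):15·6+85→175
@8  (8,2):1764·7+720→13068, (8,3):1624·7+1764→13132, (8,4):735·7+1624→6769, (8,5):175·7+735→1960
Read c(8,2) = 13068, c(8,3) = 13132, c(8,4) = 6769, c(8,5) = 1960.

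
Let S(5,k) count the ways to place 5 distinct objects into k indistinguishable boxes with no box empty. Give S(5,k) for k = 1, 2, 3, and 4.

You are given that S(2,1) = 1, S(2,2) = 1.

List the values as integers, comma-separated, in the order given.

1, 15, 25, 10

[3] T[3,1]:1*1+0=1 · T[3,2]:2*1+1=3 · T[3,3]:3*0+1=1
[4] T[4,1]:1*1+0=1 · T[4,2]:2*3+1=7 · T[4,3]:3*1+3=6 · T[4,4]:4*0+1=1
[5] T[5,1]:1*1+0=1 · T[5,2]:2*7+1=15 · T[5,3]:3*6+7=25 · T[5,4]:4*1+6=10
Read S(5,1) = 1, S(5,2) = 15, S(5,3) = 25, S(5,4) = 10.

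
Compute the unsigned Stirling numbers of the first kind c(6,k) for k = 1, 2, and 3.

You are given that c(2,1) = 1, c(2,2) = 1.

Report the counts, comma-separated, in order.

[3] T[3,1]:2*1+0=2 · T[3,2]:2*1+1=3 · T[3,3]:2*0+1=1
[4] T[4,1]:3*2+0=6 · T[4,2]:3*3+2=11 · T[4,3]:3*1+3=6
[5] T[5,1]:4*6+0=24 · T[5,2]:4*11+6=50 · T[5,3]:4*6+11=35
[6] T[6,1]:5*24+0=120 · T[6,2]:5*50+24=274 · T[6,3]:5*35+50=225
Read c(6,1) = 120, c(6,2) = 274, c(6,3) = 225.

120, 274, 225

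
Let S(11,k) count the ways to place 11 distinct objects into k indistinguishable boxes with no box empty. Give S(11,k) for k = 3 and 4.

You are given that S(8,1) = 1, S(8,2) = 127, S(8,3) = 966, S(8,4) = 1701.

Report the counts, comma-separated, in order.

[9] T[9,1]:1*1+0=1 · T[9,2]:2*127+1=255 · T[9,3]:3*966+127=3025 · T[9,4]:4*1701+966=7770
[10] T[10,2]:2*255+1=511 · T[10,3]:3*3025+255=9330 · T[10,4]:4*7770+3025=34105
[11] T[11,3]:3*9330+511=28501 · T[11,4]:4*34105+9330=145750
Read S(11,3) = 28501, S(11,4) = 145750.

28501, 145750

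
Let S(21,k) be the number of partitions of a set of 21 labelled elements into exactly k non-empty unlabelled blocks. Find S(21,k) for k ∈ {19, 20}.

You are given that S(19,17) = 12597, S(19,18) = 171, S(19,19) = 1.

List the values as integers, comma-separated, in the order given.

19285, 210

r20: T_20,18=18×171+12597=15675; T_20,19=19×1+171=190; T_20,20=20×0+1=1
r21: T_21,19=19×190+15675=19285; T_21,20=20×1+190=210
Read S(21,19) = 19285, S(21,20) = 210.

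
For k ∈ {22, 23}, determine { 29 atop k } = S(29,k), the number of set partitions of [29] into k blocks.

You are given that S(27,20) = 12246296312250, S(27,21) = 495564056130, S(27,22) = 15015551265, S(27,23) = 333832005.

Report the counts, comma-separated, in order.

row 28: T[28][21]=21·495564056130+12246296312250=22653141490980  T[28][22]=22·15015551265+495564056130=825906183960  T[28][23]=23·333832005+15015551265=22693687380
row 29: T[29][22]=22·825906183960+22653141490980=40823077538100  T[29][23]=23·22693687380+825906183960=1347860993700
Read S(29,22) = 40823077538100, S(29,23) = 1347860993700.

40823077538100, 1347860993700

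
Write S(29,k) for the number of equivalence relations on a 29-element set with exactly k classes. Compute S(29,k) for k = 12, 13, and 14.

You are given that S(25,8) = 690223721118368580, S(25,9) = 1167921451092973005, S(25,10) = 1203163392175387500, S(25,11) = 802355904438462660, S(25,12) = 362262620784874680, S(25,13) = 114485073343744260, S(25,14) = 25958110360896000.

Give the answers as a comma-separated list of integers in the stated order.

row 26: T[26][9]=9·1167921451092973005+690223721118368580=11201516780955125625  T[26][10]=10·1203163392175387500+1167921451092973005=13199555372846848005  T[26][11]=11·802355904438462660+1203163392175387500=10029078340998476760  T[26][12]=12·362262620784874680+802355904438462660=5149507353856958820  T[26][13]=13·114485073343744260+362262620784874680=1850568574253550060  T[26][14]=14·25958110360896000+114485073343744260=477898618396288260
row 27: T[27][10]=10·13199555372846848005+11201516780955125625=143197070509423605675  T[27][11]=11·10029078340998476760+13199555372846848005=123519417123830092365  T[27][12]=12·5149507353856958820+10029078340998476760=71823166587281982600  T[27][13]=13·1850568574253550060+5149507353856958820=29206898819153109600  T[27][14]=14·477898618396288260+1850568574253550060=8541149231801585700
row 28: T[28][11]=11·123519417123830092365+143197070509423605675=1501910658871554621690  T[28][12]=12·71823166587281982600+123519417123830092365=985397416171213883565  T[28][13]=13·29206898819153109600+71823166587281982600=451512851236272407400  T[28][14]=14·8541149231801585700+29206898819153109600=148782988064375309400
row 29: T[29][12]=12·985397416171213883565+1501910658871554621690=13326679652926121224470  T[29][13]=13·451512851236272407400+985397416171213883565=6855064482242755179765  T[29][14]=14·148782988064375309400+451512851236272407400=2534474684137526739000
Read S(29,12) = 13326679652926121224470, S(29,13) = 6855064482242755179765, S(29,14) = 2534474684137526739000.

13326679652926121224470, 6855064482242755179765, 2534474684137526739000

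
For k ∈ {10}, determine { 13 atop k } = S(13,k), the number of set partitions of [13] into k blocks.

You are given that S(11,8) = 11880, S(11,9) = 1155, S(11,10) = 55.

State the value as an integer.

[12] T[12,9]:9*1155+11880=22275 · T[12,10]:10*55+1155=1705
[13] T[13,10]:10*1705+22275=39325
Read S(13,10) = 39325.

39325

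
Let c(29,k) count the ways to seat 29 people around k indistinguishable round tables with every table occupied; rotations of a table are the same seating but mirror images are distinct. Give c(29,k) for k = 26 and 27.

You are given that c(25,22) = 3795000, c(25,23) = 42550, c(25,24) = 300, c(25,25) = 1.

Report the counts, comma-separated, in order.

i=26: T(26,23)=3795000+25·42550=4858750 | T(26,24)=42550+25·300=50050 | T(26,25)=300+25·1=325 | T(26,26)=1+25·0=1
i=27: T(27,24)=4858750+26·50050=6160050 | T(27,25)=50050+26·325=58500 | T(27,26)=325+26·1=351 | T(27,27)=1+26·0=1
i=28: T(28,25)=6160050+27·58500=7739550 | T(28,26)=58500+27·351=67977 | T(28,27)=351+27·1=378
i=29: T(29,26)=7739550+28·67977=9642906 | T(29,27)=67977+28·378=78561
Read c(29,26) = 9642906, c(29,27) = 78561.

9642906, 78561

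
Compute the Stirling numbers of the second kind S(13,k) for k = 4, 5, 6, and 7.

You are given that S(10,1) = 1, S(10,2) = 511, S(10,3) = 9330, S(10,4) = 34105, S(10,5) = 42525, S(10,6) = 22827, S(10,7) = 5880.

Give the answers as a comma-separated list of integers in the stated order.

r11: T_11,2=2×511+1=1023; T_11,3=3×9330+511=28501; T_11,4=4×34105+9330=145750; T_11,5=5×42525+34105=246730; T_11,6=6×22827+42525=179487; T_11,7=7×5880+22827=63987
r12: T_12,3=3×28501+1023=86526; T_12,4=4×145750+28501=611501; T_12,5=5×246730+145750=1379400; T_12,6=6×179487+246730=1323652; T_12,7=7×63987+179487=627396
r13: T_13,4=4×611501+86526=2532530; T_13,5=5×1379400+611501=7508501; T_13,6=6×1323652+1379400=9321312; T_13,7=7×627396+1323652=5715424
Read S(13,4) = 2532530, S(13,5) = 7508501, S(13,6) = 9321312, S(13,7) = 5715424.

2532530, 7508501, 9321312, 5715424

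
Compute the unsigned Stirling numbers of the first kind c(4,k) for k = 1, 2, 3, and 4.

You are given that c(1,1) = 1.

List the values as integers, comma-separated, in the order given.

6, 11, 6, 1

row 2: T[2][1]=1·1+0=1  T[2][2]=1·0+1=1
row 3: T[3][1]=2·1+0=2  T[3][2]=2·1+1=3  T[3][3]=2·0+1=1
row 4: T[4][1]=3·2+0=6  T[4][2]=3·3+2=11  T[4][3]=3·1+3=6  T[4][4]=3·0+1=1
Read c(4,1) = 6, c(4,2) = 11, c(4,3) = 6, c(4,4) = 1.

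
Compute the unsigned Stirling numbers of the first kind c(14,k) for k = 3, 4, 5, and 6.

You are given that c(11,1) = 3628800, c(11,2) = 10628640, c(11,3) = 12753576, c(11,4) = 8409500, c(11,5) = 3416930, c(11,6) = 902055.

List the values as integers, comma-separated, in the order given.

26596717056, 20313753096, 9957703756, 3336118786

r12: T_12,1=11×3628800+0=39916800; T_12,2=11×10628640+3628800=120543840; T_12,3=11×12753576+10628640=150917976; T_12,4=11×8409500+12753576=105258076; T_12,5=11×3416930+8409500=45995730; T_12,6=11×902055+3416930=13339535
r13: T_13,2=12×120543840+39916800=1486442880; T_13,3=12×150917976+120543840=1931559552; T_13,4=12×105258076+150917976=1414014888; T_13,5=12×45995730+105258076=657206836; T_13,6=12×13339535+45995730=206070150
r14: T_14,3=13×1931559552+1486442880=26596717056; T_14,4=13×1414014888+1931559552=20313753096; T_14,5=13×657206836+1414014888=9957703756; T_14,6=13×206070150+657206836=3336118786
Read c(14,3) = 26596717056, c(14,4) = 20313753096, c(14,5) = 9957703756, c(14,6) = 3336118786.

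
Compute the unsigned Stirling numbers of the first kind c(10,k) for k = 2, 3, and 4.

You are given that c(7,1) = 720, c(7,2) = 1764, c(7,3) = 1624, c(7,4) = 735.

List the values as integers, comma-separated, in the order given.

1026576, 1172700, 723680

r8: T_8,1=7×720+0=5040; T_8,2=7×1764+720=13068; T_8,3=7×1624+1764=13132; T_8,4=7×735+1624=6769
r9: T_9,1=8×5040+0=40320; T_9,2=8×13068+5040=109584; T_9,3=8×13132+13068=118124; T_9,4=8×6769+13132=67284
r10: T_10,2=9×109584+40320=1026576; T_10,3=9×118124+109584=1172700; T_10,4=9×67284+118124=723680
Read c(10,2) = 1026576, c(10,3) = 1172700, c(10,4) = 723680.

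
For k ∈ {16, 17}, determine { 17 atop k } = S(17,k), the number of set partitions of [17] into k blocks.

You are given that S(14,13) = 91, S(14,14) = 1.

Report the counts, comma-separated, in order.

i=15: T(15,14)=91+14·1=105 | T(15,15)=1+15·0=1
i=16: T(16,15)=105+15·1=120 | T(16,16)=1+16·0=1
i=17: T(17,16)=120+16·1=136 | T(17,17)=1+17·0=1
Read S(17,16) = 136, S(17,17) = 1.

136, 1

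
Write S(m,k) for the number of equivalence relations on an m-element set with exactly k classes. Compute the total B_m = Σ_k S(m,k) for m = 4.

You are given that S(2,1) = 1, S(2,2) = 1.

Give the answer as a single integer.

15

i=3: T(3,1)=0+1·1=1 | T(3,2)=1+2·1=3 | T(3,3)=1+3·0=1
i=4: T(4,1)=0+1·1=1 | T(4,2)=1+2·3=7 | T(4,3)=3+3·1=6 | T(4,4)=1+4·0=1
B_4 = ΣS(4,k) = 1+7+6+1 = 15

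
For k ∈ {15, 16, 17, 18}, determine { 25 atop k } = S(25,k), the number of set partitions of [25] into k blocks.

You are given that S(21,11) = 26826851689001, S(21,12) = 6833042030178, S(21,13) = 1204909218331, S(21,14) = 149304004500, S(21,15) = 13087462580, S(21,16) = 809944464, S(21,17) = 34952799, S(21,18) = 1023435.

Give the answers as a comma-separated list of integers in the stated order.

r22: T_22,12=12×6833042030178+26826851689001=108823356051137; T_22,13=13×1204909218331+6833042030178=22496861868481; T_22,14=14×149304004500+1204909218331=3295165281331; T_22,15=15×13087462580+149304004500=345615943200; T_22,16=16×809944464+13087462580=26046574004; T_22,17=17×34952799+809944464=1404142047; T_22,18=18×1023435+34952799=53374629
r23: T_23,13=13×22496861868481+108823356051137=401282560341390; T_23,14=14×3295165281331+22496861868481=68629175807115; T_23,15=15×345615943200+3295165281331=8479404429331; T_23,16=16×26046574004+345615943200=762361127264; T_23,17=17×1404142047+26046574004=49916988803; T_23,18=18×53374629+1404142047=2364885369
r24: T_24,14=14×68629175807115+401282560341390=1362091021641000; T_24,15=15×8479404429331+68629175807115=195820242247080; T_24,16=16×762361127264+8479404429331=20677182465555; T_24,17=17×49916988803+762361127264=1610949936915; T_24,18=18×2364885369+49916988803=92484925445
r25: T_25,15=15×195820242247080+1362091021641000=4299394655347200; T_25,16=16×20677182465555+195820242247080=526655161695960; T_25,17=17×1610949936915+20677182465555=48063331393110; T_25,18=18×92484925445+1610949936915=3275678594925
Read S(25,15) = 4299394655347200, S(25,16) = 526655161695960, S(25,17) = 48063331393110, S(25,18) = 3275678594925.

4299394655347200, 526655161695960, 48063331393110, 3275678594925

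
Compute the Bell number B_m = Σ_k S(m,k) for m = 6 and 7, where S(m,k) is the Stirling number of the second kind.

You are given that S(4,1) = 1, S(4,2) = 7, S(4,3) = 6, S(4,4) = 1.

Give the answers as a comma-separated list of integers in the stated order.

203, 877

row 5: T[5][1]=1·1+0=1  T[5][2]=2·7+1=15  T[5][3]=3·6+7=25  T[5][4]=4·1+6=10  T[5][5]=5·0+1=1
row 6: T[6][1]=1·1+0=1  T[6][2]=2·15+1=31  T[6][3]=3·25+15=90  T[6][4]=4·10+25=65  T[6][5]=5·1+10=15  T[6][6]=6·0+1=1
row 7: T[7][1]=1·1+0=1  T[7][2]=2·31+1=63  T[7][3]=3·90+31=301  T[7][4]=4·65+90=350  T[7][5]=5·15+65=140  T[7][6]=6·1+15=21  T[7][7]=7·0+1=1
B_6 = ΣS(6,k) = 1+31+90+65+15+1 = 203
B_7 = ΣS(7,k) = 1+63+301+350+140+21+1 = 877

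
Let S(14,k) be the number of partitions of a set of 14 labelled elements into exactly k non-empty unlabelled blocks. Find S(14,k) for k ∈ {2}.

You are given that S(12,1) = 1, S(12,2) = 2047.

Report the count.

8191

i=13: T(13,1)=0+1·1=1 | T(13,2)=1+2·2047=4095
i=14: T(14,2)=1+2·4095=8191
Read S(14,2) = 8191.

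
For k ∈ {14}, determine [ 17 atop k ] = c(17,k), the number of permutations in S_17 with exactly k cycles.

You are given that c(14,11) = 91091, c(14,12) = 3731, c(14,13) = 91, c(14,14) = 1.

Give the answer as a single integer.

row 15: T[15][12]=14·3731+91091=143325  T[15][13]=14·91+3731=5005  T[15][14]=14·1+91=105
row 16: T[16][13]=15·5005+143325=218400  T[16][14]=15·105+5005=6580
row 17: T[17][14]=16·6580+218400=323680
Read c(17,14) = 323680.

323680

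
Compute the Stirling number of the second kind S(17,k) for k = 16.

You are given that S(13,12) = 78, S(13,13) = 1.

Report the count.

136

row 14: T[14][13]=13·1+78=91  T[14][14]=14·0+1=1
row 15: T[15][14]=14·1+91=105  T[15][15]=15·0+1=1
row 16: T[16][15]=15·1+105=120  T[16][16]=16·0+1=1
row 17: T[17][16]=16·1+120=136
Read S(17,16) = 136.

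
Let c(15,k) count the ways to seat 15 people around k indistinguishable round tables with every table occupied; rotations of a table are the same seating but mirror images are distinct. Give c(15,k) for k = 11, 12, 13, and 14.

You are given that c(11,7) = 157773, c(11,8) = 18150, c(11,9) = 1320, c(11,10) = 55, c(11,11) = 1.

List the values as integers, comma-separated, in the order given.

i=12: T(12,8)=157773+11·18150=357423 | T(12,9)=18150+11·1320=32670 | T(12,10)=1320+11·55=1925 | T(12,11)=55+11·1=66 | T(12,12)=1+11·0=1
i=13: T(13,9)=357423+12·32670=749463 | T(13,10)=32670+12·1925=55770 | T(13,11)=1925+12·66=2717 | T(13,12)=66+12·1=78 | T(13,13)=1+12·0=1
i=14: T(14,10)=749463+13·55770=1474473 | T(14,11)=55770+13·2717=91091 | T(14,12)=2717+13·78=3731 | T(14,13)=78+13·1=91 | T(14,14)=1+13·0=1
i=15: T(15,11)=1474473+14·91091=2749747 | T(15,12)=91091+14·3731=143325 | T(15,13)=3731+14·91=5005 | T(15,14)=91+14·1=105
Read c(15,11) = 2749747, c(15,12) = 143325, c(15,13) = 5005, c(15,14) = 105.

2749747, 143325, 5005, 105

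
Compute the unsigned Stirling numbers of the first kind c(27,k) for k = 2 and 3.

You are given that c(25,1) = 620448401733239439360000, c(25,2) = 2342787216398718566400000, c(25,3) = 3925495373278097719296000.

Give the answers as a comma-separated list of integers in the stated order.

1554454559147562279567360000, 2671674589068831403868160000

row 26: T[26][1]=25·620448401733239439360000+0=15511210043330985984000000  T[26][2]=25·2342787216398718566400000+620448401733239439360000=59190128811701203599360000  T[26][3]=25·3925495373278097719296000+2342787216398718566400000=100480171548351161548800000
row 27: T[27][2]=26·59190128811701203599360000+15511210043330985984000000=1554454559147562279567360000  T[27][3]=26·100480171548351161548800000+59190128811701203599360000=2671674589068831403868160000
Read c(27,2) = 1554454559147562279567360000, c(27,3) = 2671674589068831403868160000.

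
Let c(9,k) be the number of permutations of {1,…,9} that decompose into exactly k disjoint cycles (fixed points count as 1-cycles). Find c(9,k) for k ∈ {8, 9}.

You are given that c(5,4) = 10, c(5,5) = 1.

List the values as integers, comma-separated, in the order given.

36, 1

r6: T_6,5=5×1+10=15; T_6,6=5×0+1=1
r7: T_7,6=6×1+15=21; T_7,7=6×0+1=1
r8: T_8,7=7×1+21=28; T_8,8=7×0+1=1
r9: T_9,8=8×1+28=36; T_9,9=8×0+1=1
Read c(9,8) = 36, c(9,9) = 1.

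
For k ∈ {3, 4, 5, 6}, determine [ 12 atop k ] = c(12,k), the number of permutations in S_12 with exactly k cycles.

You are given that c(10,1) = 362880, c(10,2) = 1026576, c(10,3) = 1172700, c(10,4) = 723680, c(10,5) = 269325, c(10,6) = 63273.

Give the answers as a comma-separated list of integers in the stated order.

150917976, 105258076, 45995730, 13339535

@11  (11,2):1026576·10+362880→10628640, (11,3):1172700·10+1026576→12753576, (11,4):723680·10+1172700→8409500, (11,5):269325·10+723680→3416930, (11,6):63273·10+269325→902055
@12  (12,3):12753576·11+10628640→150917976, (12,4):8409500·11+12753576→105258076, (12,5):3416930·11+8409500→45995730, (12,6):902055·11+3416930→13339535
Read c(12,3) = 150917976, c(12,4) = 105258076, c(12,5) = 45995730, c(12,6) = 13339535.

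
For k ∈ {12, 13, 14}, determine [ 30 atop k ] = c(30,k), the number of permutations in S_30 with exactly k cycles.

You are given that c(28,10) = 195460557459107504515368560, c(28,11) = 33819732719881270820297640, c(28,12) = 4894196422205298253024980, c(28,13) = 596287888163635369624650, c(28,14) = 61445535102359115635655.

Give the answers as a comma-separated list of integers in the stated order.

i=29: T(29,11)=195460557459107504515368560+28·33819732719881270820297640=1142413073615783087483702480 | T(29,12)=33819732719881270820297640+28·4894196422205298253024980=170857232541629621904997080 | T(29,13)=4894196422205298253024980+28·596287888163635369624650=21590257290787088602515180 | T(29,14)=596287888163635369624650+28·61445535102359115635655=2316762871029690607422990
i=30: T(30,12)=1142413073615783087483702480+29·170857232541629621904997080=6097272817323042122728617800 | T(30,13)=170857232541629621904997080+29·21590257290787088602515180=796974693974455191377937300 | T(30,14)=21590257290787088602515180+29·2316762871029690607422990=88776380550648116217781890
Read c(30,12) = 6097272817323042122728617800, c(30,13) = 796974693974455191377937300, c(30,14) = 88776380550648116217781890.

6097272817323042122728617800, 796974693974455191377937300, 88776380550648116217781890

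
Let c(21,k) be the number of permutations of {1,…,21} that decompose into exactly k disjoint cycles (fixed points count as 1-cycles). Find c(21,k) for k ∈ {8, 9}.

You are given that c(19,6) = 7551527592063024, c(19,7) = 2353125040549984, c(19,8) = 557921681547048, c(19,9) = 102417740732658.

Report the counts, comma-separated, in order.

row 20: T[20][7]=19·2353125040549984+7551527592063024=52260903362512720  T[20][8]=19·557921681547048+2353125040549984=12953636989943896  T[20][9]=19·102417740732658+557921681547048=2503858755467550
row 21: T[21][8]=20·12953636989943896+52260903362512720=311333643161390640  T[21][9]=20·2503858755467550+12953636989943896=63030812099294896
Read c(21,8) = 311333643161390640, c(21,9) = 63030812099294896.

311333643161390640, 63030812099294896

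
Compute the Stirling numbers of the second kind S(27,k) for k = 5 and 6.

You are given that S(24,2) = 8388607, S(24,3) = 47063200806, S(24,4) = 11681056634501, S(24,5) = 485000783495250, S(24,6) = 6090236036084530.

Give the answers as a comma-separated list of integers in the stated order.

61338207158409090, 1359801318005044551

[25] T[25,3]:3*47063200806+8388607=141197991025 · T[25,4]:4*11681056634501+47063200806=46771289738810 · T[25,5]:5*485000783495250+11681056634501=2436684974110751 · T[25,6]:6*6090236036084530+485000783495250=37026417000002430
[26] T[26,4]:4*46771289738810+141197991025=187226356946265 · T[26,5]:5*2436684974110751+46771289738810=12230196160292565 · T[26,6]:6*37026417000002430+2436684974110751=224595186974125331
[27] T[27,5]:5*12230196160292565+187226356946265=61338207158409090 · T[27,6]:6*224595186974125331+12230196160292565=1359801318005044551
Read S(27,5) = 61338207158409090, S(27,6) = 1359801318005044551.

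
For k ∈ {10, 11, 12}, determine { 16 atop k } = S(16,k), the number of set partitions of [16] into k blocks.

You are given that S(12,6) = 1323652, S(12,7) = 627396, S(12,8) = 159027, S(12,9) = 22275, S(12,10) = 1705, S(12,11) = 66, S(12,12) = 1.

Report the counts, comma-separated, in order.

193754990, 28936908, 2757118

i=13: T(13,7)=1323652+7·627396=5715424 | T(13,8)=627396+8·159027=1899612 | T(13,9)=159027+9·22275=359502 | T(13,10)=22275+10·1705=39325 | T(13,11)=1705+11·66=2431 | T(13,12)=66+12·1=78
i=14: T(14,8)=5715424+8·1899612=20912320 | T(14,9)=1899612+9·359502=5135130 | T(14,10)=359502+10·39325=752752 | T(14,11)=39325+11·2431=66066 | T(14,12)=2431+12·78=3367
i=15: T(15,9)=20912320+9·5135130=67128490 | T(15,10)=5135130+10·752752=12662650 | T(15,11)=752752+11·66066=1479478 | T(15,12)=66066+12·3367=106470
i=16: T(16,10)=67128490+10·12662650=193754990 | T(16,11)=12662650+11·1479478=28936908 | T(16,12)=1479478+12·106470=2757118
Read S(16,10) = 193754990, S(16,11) = 28936908, S(16,12) = 2757118.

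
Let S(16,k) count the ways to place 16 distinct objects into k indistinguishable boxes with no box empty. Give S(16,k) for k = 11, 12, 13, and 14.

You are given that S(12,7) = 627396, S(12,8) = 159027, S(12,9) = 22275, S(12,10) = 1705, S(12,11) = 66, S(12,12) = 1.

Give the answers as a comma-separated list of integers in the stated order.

28936908, 2757118, 165620, 6020

r13: T_13,8=8×159027+627396=1899612; T_13,9=9×22275+159027=359502; T_13,10=10×1705+22275=39325; T_13,11=11×66+1705=2431; T_13,12=12×1+66=78; T_13,13=13×0+1=1
r14: T_14,9=9×359502+1899612=5135130; T_14,10=10×39325+359502=752752; T_14,11=11×2431+39325=66066; T_14,12=12×78+2431=3367; T_14,13=13×1+78=91; T_14,14=14×0+1=1
r15: T_15,10=10×752752+5135130=12662650; T_15,11=11×66066+752752=1479478; T_15,12=12×3367+66066=106470; T_15,13=13×91+3367=4550; T_15,14=14×1+91=105
r16: T_16,11=11×1479478+12662650=28936908; T_16,12=12×106470+1479478=2757118; T_16,13=13×4550+106470=165620; T_16,14=14×105+4550=6020
Read S(16,11) = 28936908, S(16,12) = 2757118, S(16,13) = 165620, S(16,14) = 6020.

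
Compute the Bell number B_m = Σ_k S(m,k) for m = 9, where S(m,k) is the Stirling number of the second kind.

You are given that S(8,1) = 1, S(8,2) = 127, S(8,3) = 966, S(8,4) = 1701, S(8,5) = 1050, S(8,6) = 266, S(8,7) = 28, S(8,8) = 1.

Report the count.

@9  (9,1):1·1+0→1, (9,2):127·2+1→255, (9,3):966·3+127→3025, (9,4):1701·4+966→7770, (9,5):1050·5+1701→6951, (9,6):266·6+1050→2646, (9,7):28·7+266→462, (9,8):1·8+28→36, (9,9):0·9+1→1
B_9 = ΣS(9,k) = 1+255+3025+7770+6951+2646+462+36+1 = 21147

21147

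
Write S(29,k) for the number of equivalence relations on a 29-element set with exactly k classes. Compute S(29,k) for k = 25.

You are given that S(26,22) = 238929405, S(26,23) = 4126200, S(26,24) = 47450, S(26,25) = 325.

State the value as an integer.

626551380

@27  (27,23):4126200·23+238929405→333832005, (27,24):47450·24+4126200→5265000, (27,25):325·25+47450→55575
@28  (28,24):5265000·24+333832005→460192005, (28,25):55575·25+5265000→6654375
@29  (29,25):6654375·25+460192005→626551380
Read S(29,25) = 626551380.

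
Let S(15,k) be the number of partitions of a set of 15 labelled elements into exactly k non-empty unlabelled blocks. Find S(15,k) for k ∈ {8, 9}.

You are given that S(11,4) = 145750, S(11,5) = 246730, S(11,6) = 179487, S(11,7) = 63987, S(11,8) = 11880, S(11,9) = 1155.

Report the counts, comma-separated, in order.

216627840, 67128490

[12] T[12,5]:5*246730+145750=1379400 · T[12,6]:6*179487+246730=1323652 · T[12,7]:7*63987+179487=627396 · T[12,8]:8*11880+63987=159027 · T[12,9]:9*1155+11880=22275
[13] T[13,6]:6*1323652+1379400=9321312 · T[13,7]:7*627396+1323652=5715424 · T[13,8]:8*159027+627396=1899612 · T[13,9]:9*22275+159027=359502
[14] T[14,7]:7*5715424+9321312=49329280 · T[14,8]:8*1899612+5715424=20912320 · T[14,9]:9*359502+1899612=5135130
[15] T[15,8]:8*20912320+49329280=216627840 · T[15,9]:9*5135130+20912320=67128490
Read S(15,8) = 216627840, S(15,9) = 67128490.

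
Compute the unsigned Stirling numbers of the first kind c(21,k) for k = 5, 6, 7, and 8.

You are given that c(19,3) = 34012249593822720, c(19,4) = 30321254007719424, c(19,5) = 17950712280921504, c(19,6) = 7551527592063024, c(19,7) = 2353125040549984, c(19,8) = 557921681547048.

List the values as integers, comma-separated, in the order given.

r20: T_20,4=19×30321254007719424+34012249593822720=610116075740491776; T_20,5=19×17950712280921504+30321254007719424=371384787345228000; T_20,6=19×7551527592063024+17950712280921504=161429736530118960; T_20,7=19×2353125040549984+7551527592063024=52260903362512720; T_20,8=19×557921681547048+2353125040549984=12953636989943896
r21: T_21,5=20×371384787345228000+610116075740491776=8037811822645051776; T_21,6=20×161429736530118960+371384787345228000=3599979517947607200; T_21,7=20×52260903362512720+161429736530118960=1206647803780373360; T_21,8=20×12953636989943896+52260903362512720=311333643161390640
Read c(21,5) = 8037811822645051776, c(21,6) = 3599979517947607200, c(21,7) = 1206647803780373360, c(21,8) = 311333643161390640.

8037811822645051776, 3599979517947607200, 1206647803780373360, 311333643161390640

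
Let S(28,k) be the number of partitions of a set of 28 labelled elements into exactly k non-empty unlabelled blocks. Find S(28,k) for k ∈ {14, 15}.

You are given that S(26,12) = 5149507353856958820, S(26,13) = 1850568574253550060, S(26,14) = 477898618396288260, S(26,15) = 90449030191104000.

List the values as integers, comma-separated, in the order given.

[27] T[27,13]:13*1850568574253550060+5149507353856958820=29206898819153109600 · T[27,14]:14*477898618396288260+1850568574253550060=8541149231801585700 · T[27,15]:15*90449030191104000+477898618396288260=1834634071262848260
[28] T[28,14]:14*8541149231801585700+29206898819153109600=148782988064375309400 · T[28,15]:15*1834634071262848260+8541149231801585700=36060660300744309600
Read S(28,14) = 148782988064375309400, S(28,15) = 36060660300744309600.

148782988064375309400, 36060660300744309600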